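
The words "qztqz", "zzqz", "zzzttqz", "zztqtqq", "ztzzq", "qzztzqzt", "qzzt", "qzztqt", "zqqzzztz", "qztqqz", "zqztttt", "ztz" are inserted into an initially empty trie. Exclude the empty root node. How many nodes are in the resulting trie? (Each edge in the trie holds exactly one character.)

45

Insert word by word; a character creates a node only if that edge doesn't already exist:
  "qztqz" → 5 new (q, z, t, q, z)
  "zzqz" → 4 new (z, z, q, z)
  "zzzttqz" → prefix "zz" already present; 5 new (z, t, t, q, z)
  "zztqtqq" → prefix "zz" already present; 5 new (t, q, t, q, q)
  "ztzzq" → prefix "z" already present; 4 new (t, z, z, q)
  "qzztzqzt" → prefix "qz" already present; 6 new (z, t, z, q, z, t)
  "qzzt" → prefix "qzzt" already present; 0 new (none)
  "qzztqt" → prefix "qzzt" already present; 2 new (q, t)
  "zqqzzztz" → prefix "z" already present; 7 new (q, q, z, z, z, t, z)
  "qztqqz" → prefix "qztq" already present; 2 new (q, z)
  "zqztttt" → prefix "zq" already present; 5 new (z, t, t, t, t)
  "ztz" → prefix "ztz" already present; 0 new (none)
Total nodes = 5 + 4 + 5 + 5 + 4 + 6 + 0 + 2 + 7 + 2 + 5 + 0 = 45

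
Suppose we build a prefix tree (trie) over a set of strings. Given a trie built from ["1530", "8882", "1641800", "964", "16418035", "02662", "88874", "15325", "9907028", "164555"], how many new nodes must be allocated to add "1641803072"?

The longest prefix of "1641803072" already in the trie is "1641803" (length 7).
So 10 − 7 = 3 new nodes.

3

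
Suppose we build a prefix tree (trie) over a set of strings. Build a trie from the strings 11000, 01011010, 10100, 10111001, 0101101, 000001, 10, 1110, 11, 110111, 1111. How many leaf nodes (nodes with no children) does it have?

A leaf is a node with no children — equivalently, the end of a word that is not a proper prefix of any other stored word.
Those words: "000001", "01011010", "10100", "10111001", "11000", "110111", "1110", "1111"
Leaf count: 8

8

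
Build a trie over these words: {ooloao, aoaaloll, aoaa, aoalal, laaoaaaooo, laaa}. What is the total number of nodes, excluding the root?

Insert word by word; a character creates a node only if that edge doesn't already exist:
  "ooloao" → 6 new (o, o, l, o, a, o)
  "aoaaloll" → 8 new (a, o, a, a, l, o, l, l)
  "aoaa" → prefix "aoaa" already present; 0 new (none)
  "aoalal" → prefix "aoa" already present; 3 new (l, a, l)
  "laaoaaaooo" → 10 new (l, a, a, o, a, a, a, o, o, o)
  "laaa" → prefix "laa" already present; 1 new (a)
Total nodes = 6 + 8 + 0 + 3 + 10 + 1 = 28

28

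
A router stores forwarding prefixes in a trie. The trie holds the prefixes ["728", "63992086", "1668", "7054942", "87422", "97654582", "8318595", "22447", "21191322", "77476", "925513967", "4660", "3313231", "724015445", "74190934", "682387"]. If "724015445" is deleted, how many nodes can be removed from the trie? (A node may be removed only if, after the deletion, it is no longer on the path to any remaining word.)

After clearing the end-marker at "724015445", prune upward until reaching a node still needed by another word.
The suffix "4015445" (7 nodes) is used only by "724015445"; the node for "72" still has the child "8", so pruning stops there.
Nodes removed: 7

7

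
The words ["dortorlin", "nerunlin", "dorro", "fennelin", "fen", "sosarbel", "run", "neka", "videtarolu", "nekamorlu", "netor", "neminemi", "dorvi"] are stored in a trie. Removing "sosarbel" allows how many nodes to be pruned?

8

A node on "sosarbel"'s path can go only if nothing else ends at it or branches off below it.
No other word shares any prefix with "sosarbel", so all 8 of its nodes go.
Nodes removed: 8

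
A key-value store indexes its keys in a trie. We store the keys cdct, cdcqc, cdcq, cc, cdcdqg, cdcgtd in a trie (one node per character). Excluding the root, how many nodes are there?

13

For each word, the new-node count is its length minus the longest prefix already in the trie:
  "cdct" → 4 new (c, d, c, t)
  "cdcqc" → prefix "cdc" already present; 2 new (q, c)
  "cdcq" → prefix "cdcq" already present; 0 new (none)
  "cc" → prefix "c" already present; 1 new (c)
  "cdcdqg" → prefix "cdc" already present; 3 new (d, q, g)
  "cdcgtd" → prefix "cdc" already present; 3 new (g, t, d)
Total nodes = 4 + 2 + 0 + 1 + 3 + 3 = 13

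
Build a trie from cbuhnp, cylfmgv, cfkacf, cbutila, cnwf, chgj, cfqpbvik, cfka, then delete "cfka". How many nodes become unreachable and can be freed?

0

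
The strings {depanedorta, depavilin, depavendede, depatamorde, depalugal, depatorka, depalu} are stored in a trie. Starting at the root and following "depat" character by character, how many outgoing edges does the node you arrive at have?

2

Walk "depat" from the root, arriving at one node.
Distinct next characters after "depat": a, o.
That node has 2 child edges.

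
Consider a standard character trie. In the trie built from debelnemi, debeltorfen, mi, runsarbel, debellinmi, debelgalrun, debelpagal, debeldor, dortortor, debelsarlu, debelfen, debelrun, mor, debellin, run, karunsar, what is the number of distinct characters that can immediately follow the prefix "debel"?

Walk "debel" from the root, arriving at one node.
Characters that immediately follow "debel" among the stored strings: {d, f, g, l, n, p, r, s, t}.
That node has 9 child edges.

9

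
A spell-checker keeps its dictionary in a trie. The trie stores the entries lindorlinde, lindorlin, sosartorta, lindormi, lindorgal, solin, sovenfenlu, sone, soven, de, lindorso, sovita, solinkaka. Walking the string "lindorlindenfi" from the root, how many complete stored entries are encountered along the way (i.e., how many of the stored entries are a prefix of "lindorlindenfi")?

Traverse "lindorlindenfi" character by character; count nodes along the way that are marked as word ends.
Prefixes of the query that are stored words: "lindorlin", "lindorlinde"
Count: 2

2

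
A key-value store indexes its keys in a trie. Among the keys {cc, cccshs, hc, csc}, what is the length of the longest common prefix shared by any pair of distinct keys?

Look for the deepest trie node that still has at least two words in its subtree.
e.g. "cc" and "cccshs" share the prefix "cc" of length 2; no pair shares a longer one.
Longest shared-prefix length: 2

2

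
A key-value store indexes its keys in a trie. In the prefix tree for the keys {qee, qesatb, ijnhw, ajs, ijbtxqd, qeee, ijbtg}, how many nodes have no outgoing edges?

Leaves are exactly the stored words that no other stored word extends.
Those words: "ajs", "ijbtg", "ijbtxqd", "ijnhw", "qeee", "qesatb"
Leaf count: 6

6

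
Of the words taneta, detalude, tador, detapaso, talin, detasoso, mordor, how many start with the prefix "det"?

Filter for entries beginning with "det":
Matches: "detalude", "detapaso", "detasoso"
Count: 3

3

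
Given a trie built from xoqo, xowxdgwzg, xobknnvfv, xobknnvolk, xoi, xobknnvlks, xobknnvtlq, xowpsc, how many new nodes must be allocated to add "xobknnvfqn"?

"xobknnvf" is already a path in the trie; the remaining "qn" must be added.
Each of the 2 remaining characters creates one node.

2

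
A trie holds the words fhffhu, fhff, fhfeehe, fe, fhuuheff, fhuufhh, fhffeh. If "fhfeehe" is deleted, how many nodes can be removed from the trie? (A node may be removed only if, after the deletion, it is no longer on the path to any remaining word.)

4

Walk "fhfeehe" from the leaf back toward the root, removing each node that no remaining word uses.
The suffix "eehe" (4 nodes) is used only by "fhfeehe"; the node for "fhf" still has the child "f", so pruning stops there.
Nodes removed: 4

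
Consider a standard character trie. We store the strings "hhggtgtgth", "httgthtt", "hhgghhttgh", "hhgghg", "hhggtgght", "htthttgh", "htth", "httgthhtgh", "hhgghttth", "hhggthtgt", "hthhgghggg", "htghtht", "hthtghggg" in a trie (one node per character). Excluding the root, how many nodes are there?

63

Trace insertions, counting only characters that open a new branch:
  "hhggtgtgth" → 10 new (h, h, g, g, t, g, t, g, t, h)
  "httgthtt" → prefix "h" already present; 7 new (t, t, g, t, h, t, t)
  "hhgghhttgh" → prefix "hhgg" already present; 6 new (h, h, t, t, g, h)
  "hhgghg" → prefix "hhggh" already present; 1 new (g)
  "hhggtgght" → prefix "hhggtg" already present; 3 new (g, h, t)
  "htthttgh" → prefix "htt" already present; 5 new (h, t, t, g, h)
  "htth" → prefix "htth" already present; 0 new (none)
  "httgthhtgh" → prefix "httgth" already present; 4 new (h, t, g, h)
  "hhgghttth" → prefix "hhggh" already present; 4 new (t, t, t, h)
  "hhggthtgt" → prefix "hhggt" already present; 4 new (h, t, g, t)
  "hthhgghggg" → prefix "ht" already present; 8 new (h, h, g, g, h, g, g, g)
  "htghtht" → prefix "ht" already present; 5 new (g, h, t, h, t)
  "hthtghggg" → prefix "hth" already present; 6 new (t, g, h, g, g, g)
Total nodes = 10 + 7 + 6 + 1 + 3 + 5 + 0 + 4 + 4 + 4 + 8 + 5 + 6 = 63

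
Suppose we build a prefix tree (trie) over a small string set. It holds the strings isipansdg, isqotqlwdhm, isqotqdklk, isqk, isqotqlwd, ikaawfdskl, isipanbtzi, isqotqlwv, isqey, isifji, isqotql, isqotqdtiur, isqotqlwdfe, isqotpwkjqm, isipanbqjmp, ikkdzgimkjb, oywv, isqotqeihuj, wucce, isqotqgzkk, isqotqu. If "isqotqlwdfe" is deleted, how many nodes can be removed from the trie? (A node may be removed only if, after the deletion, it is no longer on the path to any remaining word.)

2

A node on "isqotqlwdfe"'s path can go only if nothing else ends at it or branches off below it.
The suffix "fe" (2 nodes) is used only by "isqotqlwdfe"; the node for "isqotqlwd" still has the child "h", so pruning stops there.
Nodes removed: 2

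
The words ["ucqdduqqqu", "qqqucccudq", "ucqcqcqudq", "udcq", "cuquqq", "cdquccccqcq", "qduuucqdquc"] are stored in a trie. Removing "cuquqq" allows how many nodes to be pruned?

A node on "cuquqq"'s path can go only if nothing else ends at it or branches off below it.
The suffix "uquqq" (5 nodes) is used only by "cuquqq"; the node for "c" still has the child "d", so pruning stops there.
Nodes removed: 5

5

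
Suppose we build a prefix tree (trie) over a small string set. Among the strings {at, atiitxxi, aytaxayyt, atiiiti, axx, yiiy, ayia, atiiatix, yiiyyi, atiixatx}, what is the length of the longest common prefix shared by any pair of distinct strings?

4

Look for the deepest trie node that still has at least two words in its subtree.
"atiiatix" and "atiiiti" agree on "atii" (4 characters) before diverging; nothing deeper is shared.
Longest shared-prefix length: 4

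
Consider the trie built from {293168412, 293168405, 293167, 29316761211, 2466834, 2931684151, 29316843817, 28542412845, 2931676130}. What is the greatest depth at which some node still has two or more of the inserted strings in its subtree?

8

Look for the deepest trie node that still has at least two words in its subtree.
e.g. "29316761211" and "2931676130" share the prefix "29316761" of length 8; no pair shares a longer one.
Longest shared-prefix length: 8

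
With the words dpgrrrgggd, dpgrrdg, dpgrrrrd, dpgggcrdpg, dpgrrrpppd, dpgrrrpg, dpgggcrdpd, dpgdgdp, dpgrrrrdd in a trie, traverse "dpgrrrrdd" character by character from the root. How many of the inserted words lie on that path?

2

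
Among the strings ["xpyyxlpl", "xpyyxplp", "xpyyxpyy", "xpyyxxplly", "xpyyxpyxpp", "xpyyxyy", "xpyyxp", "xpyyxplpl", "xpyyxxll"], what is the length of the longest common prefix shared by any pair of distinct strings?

8

Equivalently: take the maximum, over all pairs, of their longest common prefix length.
"xpyyxplp" and "xpyyxplpl" agree on "xpyyxplp" (8 characters) before diverging; nothing deeper is shared.
Longest shared-prefix length: 8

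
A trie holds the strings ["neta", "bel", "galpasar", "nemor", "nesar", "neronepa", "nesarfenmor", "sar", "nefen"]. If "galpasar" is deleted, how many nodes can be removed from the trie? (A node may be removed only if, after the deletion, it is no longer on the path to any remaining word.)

8

Walk "galpasar" from the leaf back toward the root, removing each node that no remaining word uses.
No other word shares any prefix with "galpasar", so all 8 of its nodes go.
Nodes removed: 8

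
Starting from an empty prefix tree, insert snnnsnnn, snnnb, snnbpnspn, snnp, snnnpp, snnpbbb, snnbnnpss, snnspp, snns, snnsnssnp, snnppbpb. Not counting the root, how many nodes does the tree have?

Trie structure (* marks end of a word):
(root)
└─ s
   └─ n
      └─ n
         ├─ b
         │  ├─ n
         │  │  └─ n
         │  │     └─ p
         │  │        └─ s
         │  │           └─ s *
         │  └─ p
         │     └─ n
         │        └─ s
         │           └─ p
         │              └─ n *
         ├─ n
         │  ├─ b *
         │  ├─ p
         │  │  └─ p *
         │  └─ s
         │     └─ n
         │        └─ n
         │           └─ n *
         ├─ p *
         │  ├─ b
         │  │  └─ b
         │  │     └─ b *
         │  └─ p
         │     └─ b
         │        └─ p
         │           └─ b *
         └─ s *
            ├─ n
            │  └─ s
            │     └─ s
            │        └─ n
            │           └─ p *
            └─ p
               └─ p *
Counting every labelled node above: 38.

38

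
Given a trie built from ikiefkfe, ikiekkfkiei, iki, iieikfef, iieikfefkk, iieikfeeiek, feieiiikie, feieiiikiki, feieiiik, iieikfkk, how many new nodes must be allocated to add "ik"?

0

Every character of "ik" already lies on an existing path (it is a prefix of some stored word).
No new nodes are needed: 0.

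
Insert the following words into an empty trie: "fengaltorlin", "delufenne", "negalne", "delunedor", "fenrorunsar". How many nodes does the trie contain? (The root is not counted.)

41

Insert word by word; a character creates a node only if that edge doesn't already exist:
  "fengaltorlin" → 12 new (f, e, n, g, a, l, t, o, r, l, i, n)
  "delufenne" → 9 new (d, e, l, u, f, e, n, n, e)
  "negalne" → 7 new (n, e, g, a, l, n, e)
  "delunedor" → prefix "delu" already present; 5 new (n, e, d, o, r)
  "fenrorunsar" → prefix "fen" already present; 8 new (r, o, r, u, n, s, a, r)
Total nodes = 12 + 9 + 7 + 5 + 8 = 41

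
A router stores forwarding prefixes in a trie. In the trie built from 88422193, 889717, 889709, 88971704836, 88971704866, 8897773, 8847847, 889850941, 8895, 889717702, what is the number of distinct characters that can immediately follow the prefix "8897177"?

The children of the "8897177" node are the distinct next characters among strings starting with "8897177".
Characters that immediately follow "8897177" among the stored strings: {0}.
That node has 1 child edge.

1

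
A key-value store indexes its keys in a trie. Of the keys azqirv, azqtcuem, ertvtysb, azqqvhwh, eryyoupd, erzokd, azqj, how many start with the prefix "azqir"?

1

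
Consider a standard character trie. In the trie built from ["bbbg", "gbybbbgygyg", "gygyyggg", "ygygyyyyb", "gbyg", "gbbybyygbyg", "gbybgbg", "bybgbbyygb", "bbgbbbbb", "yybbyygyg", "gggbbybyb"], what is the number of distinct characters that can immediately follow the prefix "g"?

The children of the "g" node are the distinct next characters among strings starting with "g".
Characters that immediately follow "g" among the stored strings: {b, g, y}.
That node has 3 child edges.

3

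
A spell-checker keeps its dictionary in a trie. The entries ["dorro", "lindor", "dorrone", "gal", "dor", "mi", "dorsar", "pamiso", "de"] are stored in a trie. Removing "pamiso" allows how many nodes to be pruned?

After clearing the end-marker at "pamiso", prune upward until reaching a node still needed by another word.
No other word shares any prefix with "pamiso", so all 6 of its nodes go.
Nodes removed: 6

6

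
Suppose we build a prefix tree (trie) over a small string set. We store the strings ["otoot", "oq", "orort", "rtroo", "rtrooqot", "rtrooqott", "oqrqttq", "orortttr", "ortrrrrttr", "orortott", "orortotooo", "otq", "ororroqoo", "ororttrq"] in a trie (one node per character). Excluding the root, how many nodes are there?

49

For each word, the new-node count is its length minus the longest prefix already in the trie:
  "otoot" → 5 new (o, t, o, o, t)
  "oq" → prefix "o" already present; 1 new (q)
  "orort" → prefix "o" already present; 4 new (r, o, r, t)
  "rtroo" → 5 new (r, t, r, o, o)
  "rtrooqot" → prefix "rtroo" already present; 3 new (q, o, t)
  "rtrooqott" → prefix "rtrooqot" already present; 1 new (t)
  "oqrqttq" → prefix "oq" already present; 5 new (r, q, t, t, q)
  "orortttr" → prefix "orort" already present; 3 new (t, t, r)
  "ortrrrrttr" → prefix "or" already present; 8 new (t, r, r, r, r, t, t, r)
  "orortott" → prefix "orort" already present; 3 new (o, t, t)
  "orortotooo" → prefix "orortot" already present; 3 new (o, o, o)
  "otq" → prefix "ot" already present; 1 new (q)
  "ororroqoo" → prefix "oror" already present; 5 new (r, o, q, o, o)
  "ororttrq" → prefix "orortt" already present; 2 new (r, q)
Total nodes = 5 + 1 + 4 + 5 + 3 + 1 + 5 + 3 + 8 + 3 + 3 + 1 + 5 + 2 = 49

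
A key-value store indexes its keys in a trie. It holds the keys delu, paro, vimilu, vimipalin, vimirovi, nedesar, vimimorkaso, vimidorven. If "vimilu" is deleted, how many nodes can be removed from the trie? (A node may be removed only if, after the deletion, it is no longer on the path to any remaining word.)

2

After clearing the end-marker at "vimilu", prune upward until reaching a node still needed by another word.
The suffix "lu" (2 nodes) is used only by "vimilu"; the node for "vimi" still has the child "p", so pruning stops there.
Nodes removed: 2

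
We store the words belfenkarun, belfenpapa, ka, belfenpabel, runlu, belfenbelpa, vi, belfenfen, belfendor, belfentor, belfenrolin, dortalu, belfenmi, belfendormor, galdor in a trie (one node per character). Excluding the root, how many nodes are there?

64

Count nodes per top-level branch (shared prefixes stored once):
  'b'-branch (belfenbelpa, belfendor, belfendormor, belfenfen, belfenkarun, belfenmi, belfenpabel, belfenpapa, belfenrolin, belfentor): 42 nodes
  'd'-branch (dortalu): 7 nodes
  'g'-branch (galdor): 6 nodes
  'k'-branch (ka): 2 nodes
  'r'-branch (runlu): 5 nodes
  'v'-branch (vi): 2 nodes
Sum: 64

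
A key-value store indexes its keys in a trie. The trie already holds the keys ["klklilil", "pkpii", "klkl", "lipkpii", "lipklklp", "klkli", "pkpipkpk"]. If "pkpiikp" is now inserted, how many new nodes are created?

2

Walking "pkpiikp" from the root, the first 5 characters ("pkpii") follow existing edges; "k" is the first miss.
New nodes needed: |"pkpiikp"| − 5 = 7 − 5 = 2.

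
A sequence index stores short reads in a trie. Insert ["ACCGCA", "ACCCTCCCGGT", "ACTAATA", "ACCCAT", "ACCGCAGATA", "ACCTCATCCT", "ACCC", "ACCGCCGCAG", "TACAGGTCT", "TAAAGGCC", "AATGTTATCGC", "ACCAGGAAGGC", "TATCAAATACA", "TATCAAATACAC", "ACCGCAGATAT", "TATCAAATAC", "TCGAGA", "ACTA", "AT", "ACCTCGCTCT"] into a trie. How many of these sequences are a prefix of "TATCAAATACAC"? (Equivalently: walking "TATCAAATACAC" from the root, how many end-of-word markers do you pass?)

Check each prefix of "TATCAAATACAC" against the stored set — each match is an end-marker on the path.
Prefixes of the query that are stored words: "TATCAAATAC", "TATCAAATACA", "TATCAAATACAC"
Count: 3

3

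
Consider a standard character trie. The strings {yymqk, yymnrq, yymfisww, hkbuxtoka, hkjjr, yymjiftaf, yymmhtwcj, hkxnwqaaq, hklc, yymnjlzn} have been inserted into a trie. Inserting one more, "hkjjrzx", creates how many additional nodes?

2

The longest prefix of "hkjjrzx" already in the trie is "hkjjr" (length 5).
Each of the 2 remaining characters creates one node.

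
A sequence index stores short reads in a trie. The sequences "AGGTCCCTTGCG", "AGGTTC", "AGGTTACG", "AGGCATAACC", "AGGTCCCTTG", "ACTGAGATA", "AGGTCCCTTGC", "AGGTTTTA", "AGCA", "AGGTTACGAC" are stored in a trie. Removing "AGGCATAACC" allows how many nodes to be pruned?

7

A node on "AGGCATAACC"'s path can go only if nothing else ends at it or branches off below it.
The suffix "CATAACC" (7 nodes) is used only by "AGGCATAACC"; the node for "AGG" still has the child "T", so pruning stops there.
Nodes removed: 7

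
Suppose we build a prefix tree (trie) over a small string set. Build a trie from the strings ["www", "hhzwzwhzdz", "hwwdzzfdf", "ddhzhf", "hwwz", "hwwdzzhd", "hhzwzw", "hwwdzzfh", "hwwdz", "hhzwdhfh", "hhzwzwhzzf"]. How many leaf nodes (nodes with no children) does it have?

A leaf is a node with no children — equivalently, the end of a word that is not a proper prefix of any other stored word.
Those words: "ddhzhf", "hhzwdhfh", "hhzwzwhzdz", "hhzwzwhzzf", "hwwdzzfdf", "hwwdzzfh", "hwwdzzhd", "hwwz", "www"
Leaf count: 9

9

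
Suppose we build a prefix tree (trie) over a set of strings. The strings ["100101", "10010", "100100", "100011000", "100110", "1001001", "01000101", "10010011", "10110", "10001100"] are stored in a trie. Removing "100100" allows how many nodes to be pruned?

0

After clearing the end-marker at "100100", prune upward until reaching a node still needed by another word.
Every node on "100100" is still needed (e.g. by "1001001"), so nothing is freed.
Nodes removed: 0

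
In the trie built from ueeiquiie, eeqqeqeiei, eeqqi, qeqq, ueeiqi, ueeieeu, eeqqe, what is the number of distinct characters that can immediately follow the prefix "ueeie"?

The children of the "ueeie" node are the distinct next characters among strings starting with "ueeie".
Distinct next characters after "ueeie": e.
That node has 1 child edge.

1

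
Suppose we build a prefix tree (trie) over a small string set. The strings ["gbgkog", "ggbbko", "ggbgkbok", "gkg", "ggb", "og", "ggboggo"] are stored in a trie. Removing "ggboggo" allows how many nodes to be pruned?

After clearing the end-marker at "ggboggo", prune upward until reaching a node still needed by another word.
The suffix "oggo" (4 nodes) is used only by "ggboggo"; the node for "ggb" still has the child "b", so pruning stops there.
Nodes removed: 4

4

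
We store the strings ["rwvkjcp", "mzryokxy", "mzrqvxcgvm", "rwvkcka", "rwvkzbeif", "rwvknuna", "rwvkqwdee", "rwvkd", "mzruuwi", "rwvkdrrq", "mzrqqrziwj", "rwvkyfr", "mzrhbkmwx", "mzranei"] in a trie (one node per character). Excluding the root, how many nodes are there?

Trace insertions, counting only characters that open a new branch:
  "rwvkjcp" → 7 new (r, w, v, k, j, c, p)
  "mzryokxy" → 8 new (m, z, r, y, o, k, x, y)
  "mzrqvxcgvm" → prefix "mzr" already present; 7 new (q, v, x, c, g, v, m)
  "rwvkcka" → prefix "rwvk" already present; 3 new (c, k, a)
  "rwvkzbeif" → prefix "rwvk" already present; 5 new (z, b, e, i, f)
  "rwvknuna" → prefix "rwvk" already present; 4 new (n, u, n, a)
  "rwvkqwdee" → prefix "rwvk" already present; 5 new (q, w, d, e, e)
  "rwvkd" → prefix "rwvk" already present; 1 new (d)
  "mzruuwi" → prefix "mzr" already present; 4 new (u, u, w, i)
  "rwvkdrrq" → prefix "rwvkd" already present; 3 new (r, r, q)
  "mzrqqrziwj" → prefix "mzrq" already present; 6 new (q, r, z, i, w, j)
  "rwvkyfr" → prefix "rwvk" already present; 3 new (y, f, r)
  "mzrhbkmwx" → prefix "mzr" already present; 6 new (h, b, k, m, w, x)
  "mzranei" → prefix "mzr" already present; 4 new (a, n, e, i)
Total nodes = 7 + 8 + 7 + 3 + 5 + 4 + 5 + 1 + 4 + 3 + 6 + 3 + 6 + 4 = 66

66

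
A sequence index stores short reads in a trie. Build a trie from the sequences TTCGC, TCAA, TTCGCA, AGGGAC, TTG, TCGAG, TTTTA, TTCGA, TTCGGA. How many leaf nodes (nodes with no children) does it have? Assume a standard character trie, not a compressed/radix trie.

Leaves are exactly the stored words that no other stored word extends.
Those words: "AGGGAC", "TCAA", "TCGAG", "TTCGA", "TTCGCA", "TTCGGA", "TTG", "TTTTA"
Leaf count: 8

8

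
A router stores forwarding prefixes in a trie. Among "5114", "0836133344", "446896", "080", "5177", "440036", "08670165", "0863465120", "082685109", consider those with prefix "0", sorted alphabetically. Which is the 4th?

Words with prefix "0", in lexicographic order: "080", "082685109", "0836133344", "0863465120", "08670165"
Position 4: 0863465120

0863465120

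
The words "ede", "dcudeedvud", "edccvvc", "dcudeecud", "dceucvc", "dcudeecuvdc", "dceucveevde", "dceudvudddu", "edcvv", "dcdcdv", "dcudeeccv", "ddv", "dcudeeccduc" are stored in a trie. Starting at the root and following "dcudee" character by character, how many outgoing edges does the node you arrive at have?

2

The children of the "dcudee" node are the distinct next characters among strings starting with "dcudee".
Distinct next characters after "dcudee": c, d.
That node has 2 child edges.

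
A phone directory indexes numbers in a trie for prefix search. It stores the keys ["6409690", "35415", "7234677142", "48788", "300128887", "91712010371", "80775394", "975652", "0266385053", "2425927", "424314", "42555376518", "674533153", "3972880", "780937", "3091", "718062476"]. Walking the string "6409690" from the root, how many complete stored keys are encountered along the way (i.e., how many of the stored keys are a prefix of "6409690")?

1

Traverse "6409690" character by character; count nodes along the way that are marked as word ends.
Prefixes of the query that are stored words: "6409690"
Count: 1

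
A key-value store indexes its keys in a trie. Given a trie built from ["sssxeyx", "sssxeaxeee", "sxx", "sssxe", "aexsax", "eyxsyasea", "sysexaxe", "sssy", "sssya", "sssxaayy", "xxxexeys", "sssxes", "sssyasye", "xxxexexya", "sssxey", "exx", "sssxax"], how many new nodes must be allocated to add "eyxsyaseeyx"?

The longest prefix of "eyxsyaseeyx" already in the trie is "eyxsyase" (length 8).
So 11 − 8 = 3 new nodes.

3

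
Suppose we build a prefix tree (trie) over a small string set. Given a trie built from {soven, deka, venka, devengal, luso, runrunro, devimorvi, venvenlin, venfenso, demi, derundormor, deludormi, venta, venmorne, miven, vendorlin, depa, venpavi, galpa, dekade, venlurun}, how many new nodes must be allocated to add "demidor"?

3

Walking "demidor" from the root, the first 4 characters ("demi") follow existing edges; "d" is the first miss.
New nodes needed: |"demidor"| − 4 = 7 − 4 = 3.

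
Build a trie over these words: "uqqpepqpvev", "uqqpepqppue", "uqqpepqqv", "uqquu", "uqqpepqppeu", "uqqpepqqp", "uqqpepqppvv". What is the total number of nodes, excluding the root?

23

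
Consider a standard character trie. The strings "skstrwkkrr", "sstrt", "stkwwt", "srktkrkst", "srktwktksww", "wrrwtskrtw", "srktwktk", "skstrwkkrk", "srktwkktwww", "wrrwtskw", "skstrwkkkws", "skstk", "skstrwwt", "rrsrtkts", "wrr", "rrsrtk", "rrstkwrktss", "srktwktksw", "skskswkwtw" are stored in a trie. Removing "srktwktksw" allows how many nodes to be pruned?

After clearing the end-marker at "srktwktksw", prune upward until reaching a node still needed by another word.
Every node on "srktwktksw" is still needed (e.g. by "srktwktksww"), so nothing is freed.
Nodes removed: 0

0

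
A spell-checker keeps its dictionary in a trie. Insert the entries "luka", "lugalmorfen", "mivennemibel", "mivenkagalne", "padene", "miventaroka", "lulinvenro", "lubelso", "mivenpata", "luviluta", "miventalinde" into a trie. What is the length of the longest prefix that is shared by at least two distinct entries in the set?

Equivalently: take the maximum, over all pairs, of their longest common prefix length.
"miventalinde" and "miventaroka" agree on "miventa" (7 characters) before diverging; nothing deeper is shared.
Longest shared-prefix length: 7

7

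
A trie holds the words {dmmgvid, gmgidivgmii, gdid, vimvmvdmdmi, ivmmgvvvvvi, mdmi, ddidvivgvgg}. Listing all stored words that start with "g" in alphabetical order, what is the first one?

Words with prefix "g", in lexicographic order: "gdid", "gmgidivgmii"
The 1st is gdid.

gdid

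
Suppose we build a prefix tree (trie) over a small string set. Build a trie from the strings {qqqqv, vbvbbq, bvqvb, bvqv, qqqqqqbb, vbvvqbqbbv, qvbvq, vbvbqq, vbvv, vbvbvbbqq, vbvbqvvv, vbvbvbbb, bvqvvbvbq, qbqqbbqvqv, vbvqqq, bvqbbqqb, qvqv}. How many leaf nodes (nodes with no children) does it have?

15

Leaves are exactly the stored words that no other stored word extends.
Those words: "bvqbbqqb", "bvqvb", "bvqvvbvbq", "qbqqbbqvqv", "qqqqqqbb", "qqqqv", "qvbvq", "qvqv", "vbvbbq", "vbvbqq", "vbvbqvvv", "vbvbvbbb", "vbvbvbbqq", "vbvqqq", "vbvvqbqbbv"
Leaf count: 15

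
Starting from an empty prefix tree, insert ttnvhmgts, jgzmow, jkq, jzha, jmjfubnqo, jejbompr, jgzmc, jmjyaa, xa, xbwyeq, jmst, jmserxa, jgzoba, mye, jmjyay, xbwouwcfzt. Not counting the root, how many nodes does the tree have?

66

Insert word by word; a character creates a node only if that edge doesn't already exist:
  "ttnvhmgts" → 9 new (t, t, n, v, h, m, g, t, s)
  "jgzmow" → 6 new (j, g, z, m, o, w)
  "jkq" → prefix "j" already present; 2 new (k, q)
  "jzha" → prefix "j" already present; 3 new (z, h, a)
  "jmjfubnqo" → prefix "j" already present; 8 new (m, j, f, u, b, n, q, o)
  "jejbompr" → prefix "j" already present; 7 new (e, j, b, o, m, p, r)
  "jgzmc" → prefix "jgzm" already present; 1 new (c)
  "jmjyaa" → prefix "jmj" already present; 3 new (y, a, a)
  "xa" → 2 new (x, a)
  "xbwyeq" → prefix "x" already present; 5 new (b, w, y, e, q)
  "jmst" → prefix "jm" already present; 2 new (s, t)
  "jmserxa" → prefix "jms" already present; 4 new (e, r, x, a)
  "jgzoba" → prefix "jgz" already present; 3 new (o, b, a)
  "mye" → 3 new (m, y, e)
  "jmjyay" → prefix "jmjya" already present; 1 new (y)
  "xbwouwcfzt" → prefix "xbw" already present; 7 new (o, u, w, c, f, z, t)
Total nodes = 9 + 6 + 2 + 3 + 8 + 7 + 1 + 3 + 2 + 5 + 2 + 4 + 3 + 3 + 1 + 7 = 66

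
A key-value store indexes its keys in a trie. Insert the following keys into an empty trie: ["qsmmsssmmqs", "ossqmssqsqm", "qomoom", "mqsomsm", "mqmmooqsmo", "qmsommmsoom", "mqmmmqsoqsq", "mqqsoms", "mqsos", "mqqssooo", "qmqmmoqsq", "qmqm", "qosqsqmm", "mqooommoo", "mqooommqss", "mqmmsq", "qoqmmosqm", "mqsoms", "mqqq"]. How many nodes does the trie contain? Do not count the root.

102

Count nodes per top-level branch (shared prefixes stored once):
  'm'-branch (mqmmmqsoqsq, mqmmooqsmo, mqmmsq, mqooommoo, mqooommqss, mqqq, mqqsoms, mqqssooo, mqsoms, mqsomsm, mqsos): 45 nodes
  'o'-branch (ossqmssqsqm): 11 nodes
  'q'-branch (qmqm, qmqmmoqsq, qmsommmsoom, qomoom, qoqmmosqm, qosqsqmm, qsmmsssmmqs): 46 nodes
Sum: 102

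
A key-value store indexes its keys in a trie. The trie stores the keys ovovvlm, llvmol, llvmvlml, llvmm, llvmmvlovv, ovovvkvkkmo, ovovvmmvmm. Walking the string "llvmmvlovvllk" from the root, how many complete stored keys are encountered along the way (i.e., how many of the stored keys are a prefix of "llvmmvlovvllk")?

2

Walk "llvmmvlovvllk" from the root; an end-of-word marker is hit whenever a stored word is a prefix of "llvmmvlovvllk".
Prefixes of the query that are stored words: "llvmm", "llvmmvlovv"
Count: 2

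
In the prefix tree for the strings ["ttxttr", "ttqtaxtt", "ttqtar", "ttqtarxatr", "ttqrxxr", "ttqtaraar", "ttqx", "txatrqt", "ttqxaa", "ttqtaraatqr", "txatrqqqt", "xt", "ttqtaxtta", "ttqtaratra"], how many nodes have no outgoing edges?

11

Leaves are exactly the stored words that no other stored word extends.
Those words: "ttqrxxr", "ttqtaraar", "ttqtaraatqr", "ttqtaratra", "ttqtarxatr", "ttqtaxtta", "ttqxaa", "ttxttr", "txatrqqqt", "txatrqt", "xt"
Leaf count: 11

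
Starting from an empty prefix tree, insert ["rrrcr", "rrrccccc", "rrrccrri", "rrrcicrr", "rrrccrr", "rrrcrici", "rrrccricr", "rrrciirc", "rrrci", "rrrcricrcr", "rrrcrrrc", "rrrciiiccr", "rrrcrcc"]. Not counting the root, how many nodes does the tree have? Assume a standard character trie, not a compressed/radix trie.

Count nodes per top-level branch (shared prefixes stored once):
  'r'-branch (rrrccccc, rrrccricr, rrrccrr, rrrccrri, rrrci, rrrcicrr, rrrciiiccr, rrrciirc, rrrcr, rrrcrcc, rrrcrici, rrrcricrcr, rrrcrrrc): 37 nodes
Sum: 37

37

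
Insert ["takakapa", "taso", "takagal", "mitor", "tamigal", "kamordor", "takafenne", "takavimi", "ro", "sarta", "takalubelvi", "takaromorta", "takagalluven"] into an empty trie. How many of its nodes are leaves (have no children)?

A leaf is a node with no children — equivalently, the end of a word that is not a proper prefix of any other stored word.
Those words: "kamordor", "mitor", "ro", "sarta", "takafenne", "takagalluven", "takakapa", "takalubelvi", "takaromorta", "takavimi", "tamigal", "taso"
Leaf count: 12

12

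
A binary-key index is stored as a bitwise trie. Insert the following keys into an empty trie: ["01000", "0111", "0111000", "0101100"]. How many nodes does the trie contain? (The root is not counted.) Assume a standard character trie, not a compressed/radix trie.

Trace insertions, counting only characters that open a new branch:
  "01000" → 5 new (0, 1, 0, 0, 0)
  "0111" → prefix "01" already present; 2 new (1, 1)
  "0111000" → prefix "0111" already present; 3 new (0, 0, 0)
  "0101100" → prefix "010" already present; 4 new (1, 1, 0, 0)
Total nodes = 5 + 2 + 3 + 4 = 14

14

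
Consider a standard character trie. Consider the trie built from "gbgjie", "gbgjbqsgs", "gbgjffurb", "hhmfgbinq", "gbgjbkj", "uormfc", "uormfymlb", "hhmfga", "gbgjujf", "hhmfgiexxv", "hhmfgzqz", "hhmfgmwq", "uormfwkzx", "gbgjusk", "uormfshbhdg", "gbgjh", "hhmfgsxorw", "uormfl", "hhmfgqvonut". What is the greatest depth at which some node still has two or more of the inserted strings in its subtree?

The deepest shared node is where two words last agree before diverging.
e.g. "gbgjbkj" and "gbgjbqsgs" share the prefix "gbgjb" of length 5; no pair shares a longer one.
Longest shared-prefix length: 5

5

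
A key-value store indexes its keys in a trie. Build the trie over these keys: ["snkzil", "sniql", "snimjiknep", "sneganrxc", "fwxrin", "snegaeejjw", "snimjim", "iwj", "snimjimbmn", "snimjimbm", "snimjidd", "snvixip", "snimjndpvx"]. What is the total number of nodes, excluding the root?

53

Count nodes per top-level branch (shared prefixes stored once):
  'f'-branch (fwxrin): 6 nodes
  'i'-branch (iwj): 3 nodes
  's'-branch (snegaeejjw, sneganrxc, snimjidd, snimjiknep, snimjim, snimjimbm, snimjimbmn, snimjndpvx, sniql, snkzil, snvixip): 44 nodes
Sum: 53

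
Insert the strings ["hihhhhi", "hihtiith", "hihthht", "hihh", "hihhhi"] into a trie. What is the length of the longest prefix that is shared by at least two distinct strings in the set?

5

Equivalently: take the maximum, over all pairs, of their longest common prefix length.
e.g. "hihhhhi" and "hihhhi" share the prefix "hihhh" of length 5; no pair shares a longer one.
Longest shared-prefix length: 5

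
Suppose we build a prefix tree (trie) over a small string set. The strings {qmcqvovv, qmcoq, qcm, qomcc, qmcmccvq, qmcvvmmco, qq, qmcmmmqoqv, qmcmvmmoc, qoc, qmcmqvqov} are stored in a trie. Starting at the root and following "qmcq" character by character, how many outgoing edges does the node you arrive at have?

1

Walk "qmcq" from the root, arriving at one node.
Distinct next characters after "qmcq": v.
That node has 1 child edge.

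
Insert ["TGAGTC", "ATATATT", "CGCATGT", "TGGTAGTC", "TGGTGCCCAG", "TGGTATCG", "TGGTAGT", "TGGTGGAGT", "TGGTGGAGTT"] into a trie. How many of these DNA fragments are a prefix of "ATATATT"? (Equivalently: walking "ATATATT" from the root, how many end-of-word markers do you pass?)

Walk "ATATATT" from the root; an end-of-word marker is hit whenever a stored word is a prefix of "ATATATT".
Prefixes of the query that are stored words: "ATATATT"
Count: 1

1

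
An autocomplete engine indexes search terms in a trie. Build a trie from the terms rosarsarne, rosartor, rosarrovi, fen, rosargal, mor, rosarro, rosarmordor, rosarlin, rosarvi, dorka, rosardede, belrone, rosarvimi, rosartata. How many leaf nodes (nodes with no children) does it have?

Leaves are exactly the stored words that no other stored word extends.
Those words: "belrone", "dorka", "fen", "mor", "rosardede", "rosargal", "rosarlin", "rosarmordor", "rosarrovi", "rosarsarne", "rosartata", "rosartor", "rosarvimi"
Leaf count: 13

13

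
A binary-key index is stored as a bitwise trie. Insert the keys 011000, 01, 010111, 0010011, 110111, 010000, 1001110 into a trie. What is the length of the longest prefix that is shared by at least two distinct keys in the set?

3

Look for the deepest trie node that still has at least two words in its subtree.
e.g. "010000" and "010111" share the prefix "010" of length 3; no pair shares a longer one.
Longest shared-prefix length: 3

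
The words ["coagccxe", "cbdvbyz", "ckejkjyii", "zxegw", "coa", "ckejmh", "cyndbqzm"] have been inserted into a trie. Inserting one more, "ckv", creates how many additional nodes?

The longest prefix of "ckv" already in the trie is "ck" (length 2).
Each of the 1 remaining characters creates one node.

1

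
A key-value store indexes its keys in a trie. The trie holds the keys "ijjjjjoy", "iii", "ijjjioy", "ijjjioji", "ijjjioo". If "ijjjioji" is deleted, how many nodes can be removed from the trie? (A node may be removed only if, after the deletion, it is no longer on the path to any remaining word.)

Walk "ijjjioji" from the leaf back toward the root, removing each node that no remaining word uses.
The suffix "ji" (2 nodes) is used only by "ijjjioji"; the node for "ijjjio" still has the child "y", so pruning stops there.
Nodes removed: 2

2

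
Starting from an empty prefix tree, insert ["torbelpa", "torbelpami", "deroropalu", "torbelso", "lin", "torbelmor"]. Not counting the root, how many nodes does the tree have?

28

For each word, the new-node count is its length minus the longest prefix already in the trie:
  "torbelpa" → 8 new (t, o, r, b, e, l, p, a)
  "torbelpami" → prefix "torbelpa" already present; 2 new (m, i)
  "deroropalu" → 10 new (d, e, r, o, r, o, p, a, l, u)
  "torbelso" → prefix "torbel" already present; 2 new (s, o)
  "lin" → 3 new (l, i, n)
  "torbelmor" → prefix "torbel" already present; 3 new (m, o, r)
Total nodes = 8 + 2 + 10 + 2 + 3 + 3 = 28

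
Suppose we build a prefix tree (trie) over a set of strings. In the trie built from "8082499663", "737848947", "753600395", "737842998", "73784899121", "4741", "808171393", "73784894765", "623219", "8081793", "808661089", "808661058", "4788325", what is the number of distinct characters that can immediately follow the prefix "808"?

3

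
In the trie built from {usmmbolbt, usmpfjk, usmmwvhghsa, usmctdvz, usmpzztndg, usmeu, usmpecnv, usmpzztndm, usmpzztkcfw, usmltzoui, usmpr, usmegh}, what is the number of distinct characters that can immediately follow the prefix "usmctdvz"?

Follow the path "usmctdvz" to its node, then look at its outgoing edges.
No stored string extends past "usmctdvz".
That node has 0 child edges.

0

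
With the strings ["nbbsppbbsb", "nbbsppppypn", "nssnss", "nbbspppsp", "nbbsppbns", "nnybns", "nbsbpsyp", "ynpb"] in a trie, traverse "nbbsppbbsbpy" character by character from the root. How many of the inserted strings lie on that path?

1

Check each prefix of "nbbsppbbsbpy" against the stored set — each match is an end-marker on the path.
Prefixes of the query that are stored words: "nbbsppbbsb"
Count: 1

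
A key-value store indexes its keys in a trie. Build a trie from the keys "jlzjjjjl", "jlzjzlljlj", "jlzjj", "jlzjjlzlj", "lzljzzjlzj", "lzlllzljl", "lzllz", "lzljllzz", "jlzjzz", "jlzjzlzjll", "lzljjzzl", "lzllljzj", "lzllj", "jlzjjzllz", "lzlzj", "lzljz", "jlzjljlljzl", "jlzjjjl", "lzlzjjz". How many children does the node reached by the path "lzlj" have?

3

Follow the path "lzlj" to its node, then look at its outgoing edges.
Characters that immediately follow "lzlj" among the stored strings: {j, l, z}.
That node has 3 child edges.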